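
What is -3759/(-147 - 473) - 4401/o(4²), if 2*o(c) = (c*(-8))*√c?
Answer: 922731/39680 ≈ 23.254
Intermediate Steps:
o(c) = -4*c^(3/2) (o(c) = ((c*(-8))*√c)/2 = ((-8*c)*√c)/2 = (-8*c^(3/2))/2 = -4*c^(3/2))
-3759/(-147 - 473) - 4401/o(4²) = -3759/(-147 - 473) - 4401/((-4*(4²)^(3/2))) = -3759/(-620) - 4401/((-4*16^(3/2))) = -3759*(-1/620) - 4401/((-4*64)) = 3759/620 - 4401/(-256) = 3759/620 - 4401*(-1/256) = 3759/620 + 4401/256 = 922731/39680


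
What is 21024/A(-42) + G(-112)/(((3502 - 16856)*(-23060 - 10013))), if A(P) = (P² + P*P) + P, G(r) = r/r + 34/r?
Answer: 12380524598181/2052821001616 ≈ 6.0310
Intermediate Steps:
G(r) = 1 + 34/r
A(P) = P + 2*P² (A(P) = (P² + P²) + P = 2*P² + P = P + 2*P²)
21024/A(-42) + G(-112)/(((3502 - 16856)*(-23060 - 10013))) = 21024/((-42*(1 + 2*(-42)))) + ((34 - 112)/(-112))/(((3502 - 16856)*(-23060 - 10013))) = 21024/((-42*(1 - 84))) + (-1/112*(-78))/((-13354*(-33073))) = 21024/((-42*(-83))) + (39/56)/441656842 = 21024/3486 + (39/56)*(1/441656842) = 21024*(1/3486) + 39/24732783152 = 3504/581 + 39/24732783152 = 12380524598181/2052821001616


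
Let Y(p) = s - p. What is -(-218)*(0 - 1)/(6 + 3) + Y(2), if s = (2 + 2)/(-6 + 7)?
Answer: -200/9 ≈ -22.222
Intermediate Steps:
s = 4 (s = 4/1 = 4*1 = 4)
Y(p) = 4 - p
-(-218)*(0 - 1)/(6 + 3) + Y(2) = -(-218)*(0 - 1)/(6 + 3) + (4 - 1*2) = -(-218)*(-1/9) + (4 - 2) = -(-218)*(-1*⅑) + 2 = -(-218)*(-1)/9 + 2 = -109*2/9 + 2 = -218/9 + 2 = -200/9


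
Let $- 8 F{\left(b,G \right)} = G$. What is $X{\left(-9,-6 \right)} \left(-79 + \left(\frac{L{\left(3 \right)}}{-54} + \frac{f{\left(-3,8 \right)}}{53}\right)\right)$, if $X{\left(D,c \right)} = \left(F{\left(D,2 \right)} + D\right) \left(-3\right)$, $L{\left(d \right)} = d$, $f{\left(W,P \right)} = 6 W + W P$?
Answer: $- \frac{2818475}{1272} \approx -2215.8$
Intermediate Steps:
$F{\left(b,G \right)} = - \frac{G}{8}$
$f{\left(W,P \right)} = 6 W + P W$
$X{\left(D,c \right)} = \frac{3}{4} - 3 D$ ($X{\left(D,c \right)} = \left(\left(- \frac{1}{8}\right) 2 + D\right) \left(-3\right) = \left(- \frac{1}{4} + D\right) \left(-3\right) = \frac{3}{4} - 3 D$)
$X{\left(-9,-6 \right)} \left(-79 + \left(\frac{L{\left(3 \right)}}{-54} + \frac{f{\left(-3,8 \right)}}{53}\right)\right) = \left(\frac{3}{4} - -27\right) \left(-79 + \left(\frac{3}{-54} + \frac{\left(-3\right) \left(6 + 8\right)}{53}\right)\right) = \left(\frac{3}{4} + 27\right) \left(-79 + \left(3 \left(- \frac{1}{54}\right) + \left(-3\right) 14 \cdot \frac{1}{53}\right)\right) = \frac{111 \left(-79 - \frac{809}{954}\right)}{4} = \frac{111}{4} \left(- \frac{76175}{954}\right) = - \frac{2818475}{1272}$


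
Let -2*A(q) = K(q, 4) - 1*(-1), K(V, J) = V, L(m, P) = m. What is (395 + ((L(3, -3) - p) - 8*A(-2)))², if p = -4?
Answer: 158404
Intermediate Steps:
A(q) = -½ - q/2 (A(q) = -(q - 1*(-1))/2 = -(q + 1)/2 = -(1 + q)/2 = -½ - q/2)
(395 + ((L(3, -3) - p) - 8*A(-2)))² = (395 + ((3 - 1*(-4)) - 8*(-½ - ½*(-2))))² = (395 + ((3 + 4) - 8*(-½ + 1)))² = (395 + (7 - 8*½))² = (395 + (7 - 4))² = (395 + 3)² = 398² = 158404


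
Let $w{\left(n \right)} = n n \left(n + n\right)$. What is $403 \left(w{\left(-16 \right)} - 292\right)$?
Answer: $-3419052$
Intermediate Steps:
$w{\left(n \right)} = 2 n^{3}$ ($w{\left(n \right)} = n^{2} \cdot 2 n = 2 n^{3}$)
$403 \left(w{\left(-16 \right)} - 292\right) = 403 \left(2 \left(-16\right)^{3} - 292\right) = 403 \left(2 \left(-4096\right) - 292\right) = 403 \left(-8192 - 292\right) = 403 \left(-8484\right) = -3419052$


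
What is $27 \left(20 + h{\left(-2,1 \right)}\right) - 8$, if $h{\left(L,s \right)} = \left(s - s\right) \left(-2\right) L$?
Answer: $532$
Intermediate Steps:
$h{\left(L,s \right)} = 0$ ($h{\left(L,s \right)} = 0 \left(-2\right) L = 0 L = 0$)
$27 \left(20 + h{\left(-2,1 \right)}\right) - 8 = 27 \left(20 + 0\right) - 8 = 27 \cdot 20 - 8 = 540 - 8 = 532$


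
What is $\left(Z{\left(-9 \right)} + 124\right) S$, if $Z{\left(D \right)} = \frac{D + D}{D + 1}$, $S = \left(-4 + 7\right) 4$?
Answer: $1515$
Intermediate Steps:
$S = 12$ ($S = 3 \cdot 4 = 12$)
$Z{\left(D \right)} = \frac{2 D}{1 + D}$
$\left(Z{\left(-9 \right)} + 124\right) S = \left(2 \left(-9\right) \frac{1}{1 - 9} + 124\right) 12 = \left(2 \left(-9\right) \frac{1}{-8} + 124\right) 12 = \left(2 \left(-9\right) \left(- \frac{1}{8}\right) + 124\right) 12 = \left(\frac{9}{4} + 124\right) 12 = \frac{505}{4} \cdot 12 = 1515$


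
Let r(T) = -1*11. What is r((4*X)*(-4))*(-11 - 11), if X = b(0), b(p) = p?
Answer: 242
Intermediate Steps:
X = 0
r(T) = -11
r((4*X)*(-4))*(-11 - 11) = -11*(-11 - 11) = -11*(-22) = 242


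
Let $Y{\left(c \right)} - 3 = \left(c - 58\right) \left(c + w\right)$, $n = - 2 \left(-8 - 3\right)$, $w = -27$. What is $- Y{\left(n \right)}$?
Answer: $-183$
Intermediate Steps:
$n = 22$ ($n = \left(-2\right) \left(-11\right) = 22$)
$Y{\left(c \right)} = 3 + \left(-58 + c\right) \left(-27 + c\right)$ ($Y{\left(c \right)} = 3 + \left(c - 58\right) \left(c - 27\right) = 3 + \left(-58 + c\right) \left(-27 + c\right)$)
$- Y{\left(n \right)} = - (1569 + 22^{2} - 1870) = - (1569 + 484 - 1870) = \left(-1\right) 183 = -183$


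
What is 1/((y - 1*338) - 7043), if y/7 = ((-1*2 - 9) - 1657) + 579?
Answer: -1/15004 ≈ -6.6649e-5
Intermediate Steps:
y = -7623 (y = 7*(((-1*2 - 9) - 1657) + 579) = 7*(((-2 - 9) - 1657) + 579) = 7*((-11 - 1657) + 579) = 7*(-1668 + 579) = 7*(-1089) = -7623)
1/((y - 1*338) - 7043) = 1/((-7623 - 1*338) - 7043) = 1/((-7623 - 338) - 7043) = 1/(-7961 - 7043) = 1/(-15004) = -1/15004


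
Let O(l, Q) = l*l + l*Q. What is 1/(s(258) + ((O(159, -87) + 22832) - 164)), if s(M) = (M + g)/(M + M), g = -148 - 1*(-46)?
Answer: 43/1467001 ≈ 2.9311e-5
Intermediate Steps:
O(l, Q) = l² + Q*l
g = -102 (g = -148 + 46 = -102)
s(M) = (-102 + M)/(2*M) (s(M) = (M - 102)/(M + M) = (-102 + M)/((2*M)) = (-102 + M)*(1/(2*M)) = (-102 + M)/(2*M))
1/(s(258) + ((O(159, -87) + 22832) - 164)) = 1/((½)*(-102 + 258)/258 + ((159*(-87 + 159) + 22832) - 164)) = 1/((½)*(1/258)*156 + ((159*72 + 22832) - 164)) = 1/(13/43 + ((11448 + 22832) - 164)) = 1/(13/43 + (34280 - 164)) = 1/(13/43 + 34116) = 1/(1467001/43) = 43/1467001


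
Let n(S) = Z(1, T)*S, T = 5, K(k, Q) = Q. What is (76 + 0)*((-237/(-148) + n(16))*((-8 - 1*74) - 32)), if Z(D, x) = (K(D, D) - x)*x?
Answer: 102068418/37 ≈ 2.7586e+6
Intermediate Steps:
Z(D, x) = x*(D - x) (Z(D, x) = (D - x)*x = x*(D - x))
n(S) = -20*S (n(S) = (5*(1 - 1*5))*S = (5*(1 - 5))*S = (5*(-4))*S = -20*S)
(76 + 0)*((-237/(-148) + n(16))*((-8 - 1*74) - 32)) = (76 + 0)*((-237/(-148) - 20*16)*((-8 - 1*74) - 32)) = 76*((-237*(-1/148) - 320)*((-8 - 74) - 32)) = 76*((237/148 - 320)*(-82 - 32)) = 76*(-47123/148*(-114)) = 76*(2686011/74) = 102068418/37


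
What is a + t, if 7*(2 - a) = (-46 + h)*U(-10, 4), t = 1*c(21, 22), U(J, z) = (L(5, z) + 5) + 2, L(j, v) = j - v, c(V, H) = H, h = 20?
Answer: 376/7 ≈ 53.714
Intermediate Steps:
U(J, z) = 12 - z (U(J, z) = ((5 - z) + 5) + 2 = (10 - z) + 2 = 12 - z)
t = 22 (t = 1*22 = 22)
a = 222/7 (a = 2 - (-46 + 20)*(12 - 1*4)/7 = 2 - (-26)*(12 - 4)/7 = 2 - (-26)*8/7 = 2 - ⅐*(-208) = 2 + 208/7 = 222/7 ≈ 31.714)
a + t = 222/7 + 22 = 376/7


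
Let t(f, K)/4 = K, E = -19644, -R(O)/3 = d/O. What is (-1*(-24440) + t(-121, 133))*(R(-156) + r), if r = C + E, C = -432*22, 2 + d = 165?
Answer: -9461472519/13 ≈ -7.2781e+8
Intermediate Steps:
d = 163 (d = -2 + 165 = 163)
R(O) = -489/O
t(f, K) = 4*K
C = -9504
r = -29148 (r = -9504 - 19644 = -29148)
(-1*(-24440) + t(-121, 133))*(R(-156) + r) = (-1*(-24440) + 4*133)*(-489/(-156) - 29148) = (24440 + 532)*(-489*(-1/156) - 29148) = 24972*(163/52 - 29148) = 24972*(-1515533/52) = -9461472519/13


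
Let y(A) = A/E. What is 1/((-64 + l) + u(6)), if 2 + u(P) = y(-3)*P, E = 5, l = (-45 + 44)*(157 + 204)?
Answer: -5/2153 ≈ -0.0023223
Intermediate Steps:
l = -361 (l = -1*361 = -361)
y(A) = A/5
u(P) = -2 - 3*P/5 (u(P) = -2 + ((⅕)*(-3))*P = -2 - 3*P/5)
1/((-64 + l) + u(6)) = 1/((-64 - 361) + (-2 - ⅗*6)) = 1/(-425 + (-2 - 18/5)) = 1/(-425 - 28/5) = 1/(-2153/5) = -5/2153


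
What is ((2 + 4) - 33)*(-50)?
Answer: 1350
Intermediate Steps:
((2 + 4) - 33)*(-50) = (6 - 33)*(-50) = -27*(-50) = 1350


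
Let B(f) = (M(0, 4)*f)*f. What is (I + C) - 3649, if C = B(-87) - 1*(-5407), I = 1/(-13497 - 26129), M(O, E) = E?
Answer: 1269379283/39626 ≈ 32034.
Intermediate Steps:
I = -1/39626 (I = 1/(-39626) = -1/39626 ≈ -2.5236e-5)
B(f) = 4*f**2 (B(f) = (4*f)*f = 4*f**2)
C = 35683 (C = 4*(-87)**2 - 1*(-5407) = 4*7569 + 5407 = 30276 + 5407 = 35683)
(I + C) - 3649 = (-1/39626 + 35683) - 3649 = 1413974557/39626 - 3649 = 1269379283/39626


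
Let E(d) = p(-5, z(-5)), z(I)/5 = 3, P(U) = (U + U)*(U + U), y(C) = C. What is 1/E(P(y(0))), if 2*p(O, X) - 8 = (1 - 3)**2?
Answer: 1/6 ≈ 0.16667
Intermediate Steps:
P(U) = 4*U**2 (P(U) = (2*U)*(2*U) = 4*U**2)
z(I) = 15 (z(I) = 5*3 = 15)
p(O, X) = 6 (p(O, X) = 4 + (1 - 3)**2/2 = 4 + (1/2)*(-2)**2 = 4 + (1/2)*4 = 4 + 2 = 6)
E(d) = 6
1/E(P(y(0))) = 1/6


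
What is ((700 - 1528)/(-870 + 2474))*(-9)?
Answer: 1863/401 ≈ 4.6459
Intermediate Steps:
((700 - 1528)/(-870 + 2474))*(-9) = -828/1604*(-9) = -828*1/1604*(-9) = -207/401*(-9) = 1863/401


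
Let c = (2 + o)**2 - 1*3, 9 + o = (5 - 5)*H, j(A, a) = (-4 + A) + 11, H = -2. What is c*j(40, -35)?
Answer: 2162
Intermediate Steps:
j(A, a) = 7 + A
o = -9 (o = -9 + (5 - 5)*(-2) = -9 + 0*(-2) = -9 + 0 = -9)
c = 46 (c = (2 - 9)**2 - 1*3 = (-7)**2 - 3 = 49 - 3 = 46)
c*j(40, -35) = 46*(7 + 40) = 46*47 = 2162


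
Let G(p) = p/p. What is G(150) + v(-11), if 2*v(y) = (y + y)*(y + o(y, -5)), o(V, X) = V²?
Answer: -1209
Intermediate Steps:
G(p) = 1
v(y) = y*(y + y²) (v(y) = ((y + y)*(y + y²))/2 = ((2*y)*(y + y²))/2 = (2*y*(y + y²))/2 = y*(y + y²))
G(150) + v(-11) = 1 + (-11)²*(1 - 11) = 1 + 121*(-10) = 1 - 1210 = -1209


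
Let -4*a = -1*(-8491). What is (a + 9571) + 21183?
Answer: 114525/4 ≈ 28631.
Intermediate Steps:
a = -8491/4 (a = -(-1)*(-8491)/4 = -¼*8491 = -8491/4 ≈ -2122.8)
(a + 9571) + 21183 = (-8491/4 + 9571) + 21183 = 29793/4 + 21183 = 114525/4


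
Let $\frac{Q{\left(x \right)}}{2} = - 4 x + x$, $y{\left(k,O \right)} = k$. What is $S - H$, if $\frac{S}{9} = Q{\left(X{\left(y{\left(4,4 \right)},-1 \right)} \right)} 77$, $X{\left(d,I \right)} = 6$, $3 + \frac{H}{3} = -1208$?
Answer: $-21315$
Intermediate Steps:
$H = -3633$ ($H = -9 + 3 \left(-1208\right) = -9 - 3624 = -3633$)
$Q{\left(x \right)} = - 6 x$ ($Q{\left(x \right)} = 2 \left(- 4 x + x\right) = 2 \left(- 3 x\right) = - 6 x$)
$S = -24948$ ($S = 9 \left(-6\right) 6 \cdot 77 = 9 \left(\left(-36\right) 77\right) = 9 \left(-2772\right) = -24948$)
$S - H = -24948 - -3633 = -24948 + 3633 = -21315$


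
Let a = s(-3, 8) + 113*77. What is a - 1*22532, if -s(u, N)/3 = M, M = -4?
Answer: -13819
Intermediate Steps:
s(u, N) = 12 (s(u, N) = -3*(-4) = 12)
a = 8713 (a = 12 + 113*77 = 12 + 8701 = 8713)
a - 1*22532 = 8713 - 1*22532 = 8713 - 22532 = -13819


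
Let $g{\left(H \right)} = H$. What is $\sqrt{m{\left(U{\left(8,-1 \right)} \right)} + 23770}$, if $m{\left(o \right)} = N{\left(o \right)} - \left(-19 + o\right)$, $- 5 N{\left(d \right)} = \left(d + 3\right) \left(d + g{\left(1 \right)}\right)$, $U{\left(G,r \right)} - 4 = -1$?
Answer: $\frac{\sqrt{594530}}{5} \approx 154.21$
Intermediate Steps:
$U{\left(G,r \right)} = 3$ ($U{\left(G,r \right)} = 4 - 1 = 3$)
$N{\left(d \right)} = - \frac{\left(1 + d\right) \left(3 + d\right)}{5}$ ($N{\left(d \right)} = - \frac{\left(d + 3\right) \left(d + 1\right)}{5} = - \frac{\left(3 + d\right) \left(1 + d\right)}{5} = - \frac{\left(1 + d\right) \left(3 + d\right)}{5}$)
$m{\left(o \right)} = \frac{92}{5} - \frac{9 o}{5} - \frac{o^{2}}{5}$ ($m{\left(o \right)} = \left(- \frac{3}{5} - \frac{4 o}{5} - \frac{o^{2}}{5}\right) - \left(-19 + o\right) = \frac{92}{5} - \frac{9 o}{5} - \frac{o^{2}}{5}$)
$\sqrt{m{\left(U{\left(8,-1 \right)} \right)} + 23770} = \sqrt{\left(\frac{92}{5} - \frac{27}{5} - \frac{3^{2}}{5}\right) + 23770} = \sqrt{\left(\frac{92}{5} - \frac{27}{5} - \frac{9}{5}\right) + 23770} = \sqrt{\frac{56}{5} + 23770} = \sqrt{\frac{118906}{5}} = \frac{\sqrt{594530}}{5}$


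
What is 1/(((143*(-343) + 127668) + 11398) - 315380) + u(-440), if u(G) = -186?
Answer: -41917519/225363 ≈ -186.00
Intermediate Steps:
1/(((143*(-343) + 127668) + 11398) - 315380) + u(-440) = 1/(((143*(-343) + 127668) + 11398) - 315380) - 186 = 1/(((-49049 + 127668) + 11398) - 315380) - 186 = 1/((78619 + 11398) - 315380) - 186 = 1/(90017 - 315380) - 186 = 1/(-225363) - 186 = -1/225363 - 186 = -41917519/225363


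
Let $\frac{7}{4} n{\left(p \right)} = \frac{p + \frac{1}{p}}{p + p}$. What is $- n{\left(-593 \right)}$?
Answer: $- \frac{703300}{2461543} \approx -0.28572$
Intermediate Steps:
$n{\left(p \right)} = \frac{2 \left(p + \frac{1}{p}\right)}{7 p}$ ($n{\left(p \right)} = \frac{4 \frac{p + \frac{1}{p}}{p + p}}{7} = \frac{4 \frac{p + \frac{1}{p}}{2 p}}{7} = \frac{2 \left(p + \frac{1}{p}\right)}{7 p}$)
$- n{\left(-593 \right)} = - (\frac{2}{7} + \frac{2}{7 \cdot 351649}) = - (\frac{2}{7} + \frac{2}{7} \cdot \frac{1}{351649}) = - (\frac{2}{7} + \frac{2}{2461543}) = \left(-1\right) \frac{703300}{2461543} = - \frac{703300}{2461543}$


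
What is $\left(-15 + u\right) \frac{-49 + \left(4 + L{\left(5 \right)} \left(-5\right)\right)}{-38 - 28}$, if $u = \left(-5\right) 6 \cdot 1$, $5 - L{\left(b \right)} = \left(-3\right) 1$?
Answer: $- \frac{1275}{22} \approx -57.955$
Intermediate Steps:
$L{\left(b \right)} = 8$ ($L{\left(b \right)} = 5 - \left(-3\right) 1 = 5 - -3 = 5 + 3 = 8$)
$u = -30$ ($u = \left(-30\right) 1 = -30$)
$\left(-15 + u\right) \frac{-49 + \left(4 + L{\left(5 \right)} \left(-5\right)\right)}{-38 - 28} = \left(-15 - 30\right) \frac{-49 + \left(4 + 8 \left(-5\right)\right)}{-38 - 28} = - 45 \frac{-49 + \left(4 - 40\right)}{-66} = - 45 \left(-49 - 36\right) \left(- \frac{1}{66}\right) = - 45 \left(\left(-85\right) \left(- \frac{1}{66}\right)\right) = \left(-45\right) \frac{85}{66} = - \frac{1275}{22}$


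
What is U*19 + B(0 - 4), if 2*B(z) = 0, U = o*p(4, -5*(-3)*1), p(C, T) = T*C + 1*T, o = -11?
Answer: -15675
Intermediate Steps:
p(C, T) = T + C*T (p(C, T) = C*T + T = T + C*T)
U = -825 (U = -11*-5*(-3)*1*(1 + 4) = -11*15*1*5 = -165*5 = -11*75 = -825)
B(z) = 0 (B(z) = (½)*0 = 0)
U*19 + B(0 - 4) = -825*19 + 0 = -15675 + 0 = -15675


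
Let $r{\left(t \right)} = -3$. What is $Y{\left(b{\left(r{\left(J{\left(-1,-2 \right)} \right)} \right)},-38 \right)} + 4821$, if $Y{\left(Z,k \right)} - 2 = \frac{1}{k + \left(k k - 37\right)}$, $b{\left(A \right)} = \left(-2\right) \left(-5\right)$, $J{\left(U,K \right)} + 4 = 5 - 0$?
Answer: $\frac{6602688}{1369} \approx 4823.0$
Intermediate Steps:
$J{\left(U,K \right)} = 1$ ($J{\left(U,K \right)} = -4 + \left(5 - 0\right) = -4 + \left(5 + 0\right) = -4 + 5 = 1$)
$b{\left(A \right)} = 10$
$Y{\left(Z,k \right)} = 2 + \frac{1}{-37 + k + k^{2}}$ ($Y{\left(Z,k \right)} = 2 + \frac{1}{k + \left(k k - 37\right)} = 2 + \frac{1}{k + \left(k^{2} - 37\right)} = 2 + \frac{1}{k + \left(-37 + k^{2}\right)} = 2 + \frac{1}{-37 + k + k^{2}}$)
$Y{\left(b{\left(r{\left(J{\left(-1,-2 \right)} \right)} \right)},-38 \right)} + 4821 = \frac{-73 + 2 \left(-38\right) + 2 \left(-38\right)^{2}}{-37 - 38 + \left(-38\right)^{2}} + 4821 = \frac{-73 - 76 + 2 \cdot 1444}{-37 - 38 + 1444} + 4821 = \frac{-73 - 76 + 2888}{1369} + 4821 = \frac{1}{1369} \cdot 2739 + 4821 = \frac{2739}{1369} + 4821 = \frac{6602688}{1369}$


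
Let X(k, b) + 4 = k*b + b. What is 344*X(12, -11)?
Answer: -50568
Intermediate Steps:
X(k, b) = -4 + b + b*k (X(k, b) = -4 + (k*b + b) = -4 + (b*k + b) = -4 + (b + b*k) = -4 + b + b*k)
344*X(12, -11) = 344*(-4 - 11 - 11*12) = 344*(-4 - 11 - 132) = 344*(-147) = -50568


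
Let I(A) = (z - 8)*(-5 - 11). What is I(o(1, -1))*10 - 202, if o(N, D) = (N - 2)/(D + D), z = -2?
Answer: 1398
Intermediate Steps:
o(N, D) = (-2 + N)/(2*D) (o(N, D) = (-2 + N)/((2*D)) = (-2 + N)*(1/(2*D)) = (-2 + N)/(2*D))
I(A) = 160 (I(A) = (-2 - 8)*(-5 - 11) = -10*(-16) = 160)
I(o(1, -1))*10 - 202 = 160*10 - 202 = 1600 - 202 = 1398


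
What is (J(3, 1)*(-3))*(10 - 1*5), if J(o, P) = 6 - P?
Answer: -75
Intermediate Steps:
(J(3, 1)*(-3))*(10 - 1*5) = ((6 - 1*1)*(-3))*(10 - 1*5) = ((6 - 1)*(-3))*(10 - 5) = (5*(-3))*5 = -15*5 = -75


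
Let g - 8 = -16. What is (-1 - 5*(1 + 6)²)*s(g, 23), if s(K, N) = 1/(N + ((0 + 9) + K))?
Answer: -41/4 ≈ -10.250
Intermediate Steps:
g = -8 (g = 8 - 16 = -8)
s(K, N) = 1/(9 + K + N) (s(K, N) = 1/(N + (9 + K)) = 1/(9 + K + N))
(-1 - 5*(1 + 6)²)*s(g, 23) = (-1 - 5*(1 + 6)²)/(9 - 8 + 23) = (-1 - 5*7²)/24 = (-1 - 5*49)*(1/24) = (-1 - 245)*(1/24) = -246*1/24 = -41/4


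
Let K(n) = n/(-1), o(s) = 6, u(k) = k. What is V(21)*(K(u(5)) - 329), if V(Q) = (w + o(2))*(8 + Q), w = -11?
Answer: 48430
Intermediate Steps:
K(n) = -n (K(n) = n*(-1) = -n)
V(Q) = -40 - 5*Q (V(Q) = (-11 + 6)*(8 + Q) = -5*(8 + Q) = -40 - 5*Q)
V(21)*(K(u(5)) - 329) = (-40 - 5*21)*(-1*5 - 329) = (-40 - 105)*(-5 - 329) = -145*(-334) = 48430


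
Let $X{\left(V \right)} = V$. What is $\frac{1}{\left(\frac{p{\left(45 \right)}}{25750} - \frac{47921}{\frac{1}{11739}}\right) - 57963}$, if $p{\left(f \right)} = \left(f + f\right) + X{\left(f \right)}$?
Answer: $- \frac{5150}{2897403297273} \approx -1.7775 \cdot 10^{-9}$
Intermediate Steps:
$p{\left(f \right)} = 3 f$ ($p{\left(f \right)} = \left(f + f\right) + f = 2 f + f = 3 f$)
$\frac{1}{\left(\frac{p{\left(45 \right)}}{25750} - \frac{47921}{\frac{1}{11739}}\right) - 57963} = \frac{1}{\left(\frac{3 \cdot 45}{25750} - \frac{47921}{\frac{1}{11739}}\right) - 57963} = \frac{1}{\left(135 \cdot \frac{1}{25750} - 47921 \frac{1}{\frac{1}{11739}}\right) - 57963} = \frac{1}{\left(\frac{27}{5150} - 562544619\right) - 57963} = \frac{1}{- \frac{2897104787823}{5150} - 57963} = \frac{1}{- \frac{2897403297273}{5150}} = - \frac{5150}{2897403297273}$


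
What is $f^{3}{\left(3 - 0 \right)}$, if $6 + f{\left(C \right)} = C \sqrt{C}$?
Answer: $-702 + 405 \sqrt{3} \approx -0.51942$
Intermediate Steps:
$f{\left(C \right)} = -6 + C^{\frac{3}{2}}$ ($f{\left(C \right)} = -6 + C \sqrt{C} = -6 + C^{\frac{3}{2}}$)
$f^{3}{\left(3 - 0 \right)} = \left(-6 + \left(3 - 0\right)^{\frac{3}{2}}\right)^{3} = \left(-6 + \left(3 + 0\right)^{\frac{3}{2}}\right)^{3} = \left(-6 + 3^{\frac{3}{2}}\right)^{3} = \left(-6 + 3 \sqrt{3}\right)^{3}$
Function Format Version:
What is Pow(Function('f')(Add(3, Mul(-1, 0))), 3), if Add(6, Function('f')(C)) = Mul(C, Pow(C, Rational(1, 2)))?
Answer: Add(-702, Mul(405, Pow(3, Rational(1, 2)))) ≈ -0.51942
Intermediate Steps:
Function('f')(C) = Add(-6, Pow(C, Rational(3, 2))) (Function('f')(C) = Add(-6, Mul(C, Pow(C, Rational(1, 2)))) = Add(-6, Pow(C, Rational(3, 2))))
Pow(Function('f')(Add(3, Mul(-1, 0))), 3) = Pow(Add(-6, Pow(Add(3, Mul(-1, 0)), Rational(3, 2))), 3) = Pow(Add(-6, Pow(Add(3, 0), Rational(3, 2))), 3) = Pow(Add(-6, Pow(3, Rational(3, 2))), 3) = Pow(Add(-6, Mul(3, Pow(3, Rational(1, 2)))), 3)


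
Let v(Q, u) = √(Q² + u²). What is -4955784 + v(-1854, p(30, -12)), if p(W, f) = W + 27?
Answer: -4955784 + 3*√382285 ≈ -4.9539e+6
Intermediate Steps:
p(W, f) = 27 + W
-4955784 + v(-1854, p(30, -12)) = -4955784 + √((-1854)² + (27 + 30)²) = -4955784 + √(3437316 + 57²) = -4955784 + √(3437316 + 3249) = -4955784 + √3440565 = -4955784 + 3*√382285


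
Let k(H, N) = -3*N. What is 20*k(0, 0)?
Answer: 0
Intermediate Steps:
20*k(0, 0) = 20*(-3*0) = 20*0 = 0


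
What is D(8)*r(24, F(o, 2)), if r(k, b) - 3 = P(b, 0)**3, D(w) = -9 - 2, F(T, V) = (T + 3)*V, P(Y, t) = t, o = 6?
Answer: -33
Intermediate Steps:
F(T, V) = V*(3 + T) (F(T, V) = (3 + T)*V = V*(3 + T))
D(w) = -11
r(k, b) = 3 (r(k, b) = 3 + 0**3 = 3 + 0 = 3)
D(8)*r(24, F(o, 2)) = -11*3 = -33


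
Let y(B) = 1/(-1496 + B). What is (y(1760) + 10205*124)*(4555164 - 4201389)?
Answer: 39395308641925/88 ≈ 4.4767e+11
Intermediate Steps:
(y(1760) + 10205*124)*(4555164 - 4201389) = (1/(-1496 + 1760) + 10205*124)*(4555164 - 4201389) = (1/264 + 1265420)*353775 = (334070881/264)*353775 = 39395308641925/88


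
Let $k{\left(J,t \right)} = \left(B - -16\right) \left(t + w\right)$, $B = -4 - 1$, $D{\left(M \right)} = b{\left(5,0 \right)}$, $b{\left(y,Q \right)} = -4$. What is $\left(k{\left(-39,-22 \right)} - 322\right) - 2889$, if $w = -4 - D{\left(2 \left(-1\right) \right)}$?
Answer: $-3453$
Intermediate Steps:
$D{\left(M \right)} = -4$
$w = 0$ ($w = -4 - -4 = -4 + 4 = 0$)
$B = -5$
$k{\left(J,t \right)} = 11 t$ ($k{\left(J,t \right)} = \left(-5 - -16\right) \left(t + 0\right) = \left(-5 + 16\right) t = 11 t$)
$\left(k{\left(-39,-22 \right)} - 322\right) - 2889 = \left(11 \left(-22\right) - 322\right) - 2889 = \left(-242 - 322\right) - 2889 = -564 - 2889 = -3453$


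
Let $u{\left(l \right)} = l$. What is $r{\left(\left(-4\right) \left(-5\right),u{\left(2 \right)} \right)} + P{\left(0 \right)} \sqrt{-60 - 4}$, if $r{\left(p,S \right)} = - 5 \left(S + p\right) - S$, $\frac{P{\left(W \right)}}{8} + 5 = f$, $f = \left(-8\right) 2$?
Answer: $-112 - 1344 i \approx -112.0 - 1344.0 i$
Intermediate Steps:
$f = -16$
$P{\left(W \right)} = -168$ ($P{\left(W \right)} = -40 + 8 \left(-16\right) = -40 - 128 = -168$)
$r{\left(p,S \right)} = - 6 S - 5 p$ ($r{\left(p,S \right)} = \left(- 5 S - 5 p\right) - S = - 6 S - 5 p$)
$r{\left(\left(-4\right) \left(-5\right),u{\left(2 \right)} \right)} + P{\left(0 \right)} \sqrt{-60 - 4} = \left(\left(-6\right) 2 - 5 \left(\left(-4\right) \left(-5\right)\right)\right) - 168 \sqrt{-60 - 4} = \left(-12 - 100\right) - 168 \sqrt{-64} = \left(-12 - 100\right) - 168 \cdot 8 i = -112 - 1344 i$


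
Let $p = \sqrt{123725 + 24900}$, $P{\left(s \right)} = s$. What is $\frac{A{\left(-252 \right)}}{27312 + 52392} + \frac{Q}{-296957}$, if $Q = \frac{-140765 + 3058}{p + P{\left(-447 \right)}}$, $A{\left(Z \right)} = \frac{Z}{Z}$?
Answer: $- \frac{4103173309}{1016322760656} - \frac{688535 \sqrt{5945}}{15199447088} \approx -0.0075301$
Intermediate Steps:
$A{\left(Z \right)} = 1$
$p = 5 \sqrt{5945}$ ($p = \sqrt{148625} = 5 \sqrt{5945} \approx 385.52$)
$Q = - \frac{137707}{-447 + 5 \sqrt{5945}}$ ($Q = \frac{-140765 + 3058}{5 \sqrt{5945} - 447} = - \frac{137707}{-447 + 5 \sqrt{5945}} \approx 2239.8$)
$\frac{A{\left(-252 \right)}}{27312 + 52392} + \frac{Q}{-296957} = 1 \frac{1}{27312 + 52392} + \frac{\frac{61555029}{51184} + \frac{688535 \sqrt{5945}}{51184}}{-296957} = 1 \cdot \frac{1}{79704} + \left(\frac{61555029}{51184} + \frac{688535 \sqrt{5945}}{51184}\right) \left(- \frac{1}{296957}\right) = 1 \cdot \frac{1}{79704} - \left(\frac{413121}{102009712} + \frac{688535 \sqrt{5945}}{15199447088}\right) = \frac{1}{79704} - \left(\frac{413121}{102009712} + \frac{688535 \sqrt{5945}}{15199447088}\right) = - \frac{4103173309}{1016322760656} - \frac{688535 \sqrt{5945}}{15199447088}$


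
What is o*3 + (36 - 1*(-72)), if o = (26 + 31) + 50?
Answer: 429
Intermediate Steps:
o = 107 (o = 57 + 50 = 107)
o*3 + (36 - 1*(-72)) = 107*3 + (36 - 1*(-72)) = 321 + (36 + 72) = 321 + 108 = 429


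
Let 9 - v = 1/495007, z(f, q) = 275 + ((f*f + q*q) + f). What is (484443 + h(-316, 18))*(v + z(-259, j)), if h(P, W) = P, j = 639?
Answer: 113934299547201476/495007 ≈ 2.3017e+11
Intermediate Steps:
z(f, q) = 275 + f + f**2 + q**2 (z(f, q) = 275 + ((f**2 + q**2) + f) = 275 + (f + f**2 + q**2) = 275 + f + f**2 + q**2)
v = 4455062/495007 (v = 9 - 1/495007 = 4455062/495007 ≈ 9.0000)
(484443 + h(-316, 18))*(v + z(-259, j)) = (484443 - 316)*(4455062/495007 + (275 - 259 + (-259)**2 + 639**2)) = 484127*(4455062/495007 + (275 - 259 + 67081 + 408321)) = 484127*(4455062/495007 + 475418) = 484127*(235339692988/495007) = 113934299547201476/495007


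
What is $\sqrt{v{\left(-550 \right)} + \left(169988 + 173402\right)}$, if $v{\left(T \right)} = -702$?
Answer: $4 \sqrt{21418} \approx 585.4$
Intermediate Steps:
$\sqrt{v{\left(-550 \right)} + \left(169988 + 173402\right)} = \sqrt{-702 + \left(169988 + 173402\right)} = \sqrt{-702 + 343390} = \sqrt{342688} = 4 \sqrt{21418}$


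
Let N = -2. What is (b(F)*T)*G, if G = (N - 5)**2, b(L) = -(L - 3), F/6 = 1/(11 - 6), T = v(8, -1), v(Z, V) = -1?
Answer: -441/5 ≈ -88.200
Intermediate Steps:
T = -1
F = 6/5 (F = 6/(11 - 6) = 6/5 ≈ 1.2000)
b(L) = 3 - L (b(L) = -(-3 + L) = 3 - L)
G = 49 (G = (-2 - 5)**2 = (-7)**2 = 49)
(b(F)*T)*G = ((3 - 1*6/5)*(-1))*49 = ((3 - 6/5)*(-1))*49 = ((9/5)*(-1))*49 = -9/5*49 = -441/5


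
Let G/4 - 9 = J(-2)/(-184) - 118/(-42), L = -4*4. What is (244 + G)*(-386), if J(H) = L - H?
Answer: -54354590/483 ≈ -1.1254e+5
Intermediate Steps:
L = -16
J(H) = -16 - H
G = 22963/483 (G = 36 + 4*((-16 - 1*(-2))/(-184) - 118/(-42)) = 36 + 4*((-16 + 2)*(-1/184) - 118*(-1/42)) = 36 + 4*(-14*(-1/184) + 59/21) = 36 + 4*(7/92 + 59/21) = 36 + 4*(5575/1932) = 36 + 5575/483 = 22963/483 ≈ 47.542)
(244 + G)*(-386) = (244 + 22963/483)*(-386) = (140815/483)*(-386) = -54354590/483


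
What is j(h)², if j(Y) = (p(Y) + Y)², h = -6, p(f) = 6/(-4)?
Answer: 50625/16 ≈ 3164.1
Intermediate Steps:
p(f) = -3/2 (p(f) = 6*(-¼) = -3/2)
j(Y) = (-3/2 + Y)²
j(h)² = ((-3 + 2*(-6))²/4)² = ((-3 - 12)²/4)² = ((¼)*(-15)²)² = ((¼)*225)² = (225/4)² = 50625/16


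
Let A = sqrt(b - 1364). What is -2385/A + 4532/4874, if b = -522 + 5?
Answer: 2266/2437 + 795*I*sqrt(209)/209 ≈ 0.92983 + 54.991*I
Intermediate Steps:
b = -517
A = 3*I*sqrt(209) (A = sqrt(-517 - 1364) = sqrt(-1881) = 3*I*sqrt(209) ≈ 43.37*I)
-2385/A + 4532/4874 = -2385*(-I*sqrt(209)/627) + 4532/4874 = -(-795)*I*sqrt(209)/209 + 4532*(1/4874) = 795*I*sqrt(209)/209 + 2266/2437 = 2266/2437 + 795*I*sqrt(209)/209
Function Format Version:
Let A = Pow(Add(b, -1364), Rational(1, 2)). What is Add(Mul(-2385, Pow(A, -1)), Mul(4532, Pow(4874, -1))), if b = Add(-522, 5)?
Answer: Add(Rational(2266, 2437), Mul(Rational(795, 209), I, Pow(209, Rational(1, 2)))) ≈ Add(0.92983, Mul(54.991, I))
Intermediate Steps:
b = -517
A = Mul(3, I, Pow(209, Rational(1, 2))) (A = Pow(Add(-517, -1364), Rational(1, 2)) = Pow(-1881, Rational(1, 2)) = Mul(3, I, Pow(209, Rational(1, 2))) ≈ Mul(43.370, I))
Add(Mul(-2385, Pow(A, -1)), Mul(4532, Pow(4874, -1))) = Add(Mul(-2385, Pow(Mul(3, I, Pow(209, Rational(1, 2))), -1)), Mul(4532, Pow(4874, -1))) = Add(Mul(-2385, Mul(Rational(-1, 627), I, Pow(209, Rational(1, 2)))), Mul(4532, Rational(1, 4874))) = Add(Mul(Rational(795, 209), I, Pow(209, Rational(1, 2))), Rational(2266, 2437)) = Add(Rational(2266, 2437), Mul(Rational(795, 209), I, Pow(209, Rational(1, 2))))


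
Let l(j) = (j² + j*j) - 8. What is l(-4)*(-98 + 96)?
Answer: -48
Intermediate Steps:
l(j) = -8 + 2*j² (l(j) = (j² + j²) - 8 = 2*j² - 8 = -8 + 2*j²)
l(-4)*(-98 + 96) = (-8 + 2*(-4)²)*(-98 + 96) = (-8 + 2*16)*(-2) = (-8 + 32)*(-2) = 24*(-2) = -48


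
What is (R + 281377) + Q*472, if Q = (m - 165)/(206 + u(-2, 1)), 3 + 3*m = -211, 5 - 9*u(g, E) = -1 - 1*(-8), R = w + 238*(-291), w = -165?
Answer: 97883716/463 ≈ 2.1141e+5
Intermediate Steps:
R = -69423 (R = -165 + 238*(-291) = -165 - 69258 = -69423)
u(g, E) = -2/9 (u(g, E) = 5/9 - (-1 - 1*(-8))/9 = 5/9 - (-1 + 8)/9 = 5/9 - ⅑*7 = 5/9 - 7/9 = -2/9)
m = -214/3 (m = -1 + (⅓)*(-211) = -1 - 211/3 = -214/3 ≈ -71.333)
Q = -2127/1852 (Q = (-214/3 - 165)/(206 - 2/9) = -709/(3*1852/9) = -709/3*9/1852 = -2127/1852 ≈ -1.1485)
(R + 281377) + Q*472 = (-69423 + 281377) - 2127/1852*472 = 211954 - 250986/463 = 97883716/463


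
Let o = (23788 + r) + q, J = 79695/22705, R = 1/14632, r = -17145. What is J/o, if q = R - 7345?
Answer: -233219448/46643621683 ≈ -0.0050000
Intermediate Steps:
R = 1/14632 ≈ 6.8343e-5
q = -107472039/14632 (q = 1/14632 - 7345 = -107472039/14632 ≈ -7345.0)
J = 15939/4541 (J = 79695*(1/22705) = 15939/4541 ≈ 3.5100)
o = -10271663/14632 (o = (23788 - 17145) - 107472039/14632 = 6643 - 107472039/14632 = -10271663/14632 ≈ -702.00)
J/o = 15939/(4541*(-10271663/14632)) = (15939/4541)*(-14632/10271663) = -233219448/46643621683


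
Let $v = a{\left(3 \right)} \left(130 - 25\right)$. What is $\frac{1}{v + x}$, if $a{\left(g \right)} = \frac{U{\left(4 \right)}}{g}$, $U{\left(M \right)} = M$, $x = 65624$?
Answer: $\frac{1}{65764} \approx 1.5206 \cdot 10^{-5}$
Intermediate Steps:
$a{\left(g \right)} = \frac{4}{g}$
$v = 140$ ($v = \frac{4}{3} \left(130 - 25\right) = 4 \cdot \frac{1}{3} \cdot 105 = \frac{4}{3} \cdot 105 = 140$)
$\frac{1}{v + x} = \frac{1}{140 + 65624} = \frac{1}{65764}$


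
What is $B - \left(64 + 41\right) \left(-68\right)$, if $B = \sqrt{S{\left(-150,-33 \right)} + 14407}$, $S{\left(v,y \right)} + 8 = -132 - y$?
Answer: $7140 + 10 \sqrt{143} \approx 7259.6$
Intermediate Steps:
$S{\left(v,y \right)} = -140 - y$ ($S{\left(v,y \right)} = -8 - \left(132 + y\right) = -140 - y$)
$B = 10 \sqrt{143}$ ($B = \sqrt{\left(-140 - -33\right) + 14407} = \sqrt{\left(-140 + 33\right) + 14407} = \sqrt{-107 + 14407} = \sqrt{14300} = 10 \sqrt{143} \approx 119.58$)
$B - \left(64 + 41\right) \left(-68\right) = 10 \sqrt{143} - \left(64 + 41\right) \left(-68\right) = 10 \sqrt{143} - 105 \left(-68\right) = 10 \sqrt{143} - -7140 = 10 \sqrt{143} + 7140 = 7140 + 10 \sqrt{143}$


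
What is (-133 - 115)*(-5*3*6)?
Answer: 22320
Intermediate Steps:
(-133 - 115)*(-5*3*6) = -(-3720)*6 = -248*(-90) = 22320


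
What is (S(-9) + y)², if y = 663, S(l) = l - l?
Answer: 439569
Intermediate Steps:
S(l) = 0
(S(-9) + y)² = (0 + 663)² = 663² = 439569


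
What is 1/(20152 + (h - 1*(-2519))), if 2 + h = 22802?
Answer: 1/45471 ≈ 2.1992e-5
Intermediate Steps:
h = 22800 (h = -2 + 22802 = 22800)
1/(20152 + (h - 1*(-2519))) = 1/(20152 + (22800 - 1*(-2519))) = 1/(20152 + (22800 + 2519)) = 1/(20152 + 25319) = 1/45471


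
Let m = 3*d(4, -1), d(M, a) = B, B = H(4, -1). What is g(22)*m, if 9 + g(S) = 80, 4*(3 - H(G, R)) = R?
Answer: 2769/4 ≈ 692.25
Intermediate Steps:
H(G, R) = 3 - R/4
B = 13/4 (B = 3 - ¼*(-1) = 3 + ¼ = 13/4 ≈ 3.2500)
d(M, a) = 13/4
g(S) = 71 (g(S) = -9 + 80 = 71)
m = 39/4 (m = 3*(13/4) = 39/4 ≈ 9.7500)
g(22)*m = 71*(39/4) = 2769/4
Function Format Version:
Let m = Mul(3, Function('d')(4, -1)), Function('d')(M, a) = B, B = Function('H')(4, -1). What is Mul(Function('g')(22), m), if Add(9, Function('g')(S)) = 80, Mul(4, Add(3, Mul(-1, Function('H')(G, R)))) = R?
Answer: Rational(2769, 4) ≈ 692.25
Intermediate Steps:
Function('H')(G, R) = Add(3, Mul(Rational(-1, 4), R))
B = Rational(13, 4) (B = Add(3, Mul(Rational(-1, 4), -1)) = Add(3, Rational(1, 4)) = Rational(13, 4) ≈ 3.2500)
Function('d')(M, a) = Rational(13, 4)
Function('g')(S) = 71 (Function('g')(S) = Add(-9, 80) = 71)
m = Rational(39, 4) (m = Mul(3, Rational(13, 4)) = Rational(39, 4) ≈ 9.7500)
Mul(Function('g')(22), m) = Mul(71, Rational(39, 4)) = Rational(2769, 4)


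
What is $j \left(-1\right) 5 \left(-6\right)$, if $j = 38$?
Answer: $1140$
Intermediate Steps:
$j \left(-1\right) 5 \left(-6\right) = 38 \left(-1\right) 5 \left(-6\right) = 38 \left(\left(-5\right) \left(-6\right)\right) = 38 \cdot 30 = 1140$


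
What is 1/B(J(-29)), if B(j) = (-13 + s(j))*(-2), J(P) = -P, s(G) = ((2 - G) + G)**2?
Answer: 1/18 ≈ 0.055556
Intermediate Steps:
s(G) = 4 (s(G) = 2**2 = 4)
B(j) = 18 (B(j) = (-13 + 4)*(-2) = -9*(-2) = 18)
1/B(J(-29)) = 1/18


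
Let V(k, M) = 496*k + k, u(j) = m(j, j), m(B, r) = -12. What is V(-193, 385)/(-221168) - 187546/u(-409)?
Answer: 10370081195/663504 ≈ 15629.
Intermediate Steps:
u(j) = -12
V(k, M) = 497*k
V(-193, 385)/(-221168) - 187546/u(-409) = (497*(-193))/(-221168) - 187546/(-12) = -95921*(-1/221168) - 187546*(-1/12) = 95921/221168 + 93773/6 = 10370081195/663504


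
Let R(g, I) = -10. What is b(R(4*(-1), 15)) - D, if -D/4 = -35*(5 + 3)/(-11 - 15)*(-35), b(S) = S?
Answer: -19730/13 ≈ -1517.7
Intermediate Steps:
D = 19600/13 (D = -4*(-35*(5 + 3)/(-11 - 15))*(-35) = -4*(-280/(-26))*(-35) = -4*(-280*(-1)/26)*(-35) = -4*(-35*(-4/13))*(-35) = -560*(-35)/13 = -4*(-4900/13) = 19600/13 ≈ 1507.7)
b(R(4*(-1), 15)) - D = -10 - 1*19600/13 = -10 - 19600/13 = -19730/13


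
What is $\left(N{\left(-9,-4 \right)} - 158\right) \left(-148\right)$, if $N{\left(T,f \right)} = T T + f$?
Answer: $11988$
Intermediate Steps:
$N{\left(T,f \right)} = f + T^{2}$ ($N{\left(T,f \right)} = T^{2} + f = f + T^{2}$)
$\left(N{\left(-9,-4 \right)} - 158\right) \left(-148\right) = \left(\left(-4 + \left(-9\right)^{2}\right) - 158\right) \left(-148\right) = \left(\left(-4 + 81\right) - 158\right) \left(-148\right) = \left(77 - 158\right) \left(-148\right) = \left(-81\right) \left(-148\right) = 11988$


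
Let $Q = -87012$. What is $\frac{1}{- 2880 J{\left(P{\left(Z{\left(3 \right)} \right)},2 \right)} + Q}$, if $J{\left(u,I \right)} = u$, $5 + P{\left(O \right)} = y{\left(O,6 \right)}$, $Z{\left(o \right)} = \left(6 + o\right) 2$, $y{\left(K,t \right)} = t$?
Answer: $- \frac{1}{89892} \approx -1.1124 \cdot 10^{-5}$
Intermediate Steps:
$Z{\left(o \right)} = 12 + 2 o$
$P{\left(O \right)} = 1$ ($P{\left(O \right)} = -5 + 6 = 1$)
$\frac{1}{- 2880 J{\left(P{\left(Z{\left(3 \right)} \right)},2 \right)} + Q} = \frac{1}{\left(-2880\right) 1 - 87012} = \frac{1}{-2880 - 87012} = \frac{1}{-89892} = - \frac{1}{89892}$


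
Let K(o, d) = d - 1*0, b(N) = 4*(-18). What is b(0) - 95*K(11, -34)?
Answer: 3158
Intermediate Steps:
b(N) = -72
K(o, d) = d (K(o, d) = d + 0 = d)
b(0) - 95*K(11, -34) = -72 - 95*(-34) = -72 + 3230 = 3158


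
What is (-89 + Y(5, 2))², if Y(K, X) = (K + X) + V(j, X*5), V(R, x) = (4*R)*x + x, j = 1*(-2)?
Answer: 23104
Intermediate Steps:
j = -2
V(R, x) = x + 4*R*x (V(R, x) = 4*R*x + x = x + 4*R*x)
Y(K, X) = K - 34*X (Y(K, X) = (K + X) + (X*5)*(1 + 4*(-2)) = (K + X) + (5*X)*(1 - 8) = (K + X) + (5*X)*(-7) = (K + X) - 35*X = K - 34*X)
(-89 + Y(5, 2))² = (-89 + (5 - 34*2))² = (-89 + (5 - 68))² = (-89 - 63)² = (-152)² = 23104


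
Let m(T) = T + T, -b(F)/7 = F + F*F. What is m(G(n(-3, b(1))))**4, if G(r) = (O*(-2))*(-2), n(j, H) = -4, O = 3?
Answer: 331776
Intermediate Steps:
b(F) = -7*F - 7*F**2 (b(F) = -7*(F + F*F) = -7*(F + F**2) = -7*F - 7*F**2)
G(r) = 12 (G(r) = (3*(-2))*(-2) = -6*(-2) = 12)
m(T) = 2*T
m(G(n(-3, b(1))))**4 = (2*12)**4 = 24**4 = 331776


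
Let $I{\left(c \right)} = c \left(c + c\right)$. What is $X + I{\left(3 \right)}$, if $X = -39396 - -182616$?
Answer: $143238$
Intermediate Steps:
$I{\left(c \right)} = 2 c^{2}$ ($I{\left(c \right)} = c 2 c = 2 c^{2}$)
$X = 143220$ ($X = -39396 + 182616 = 143220$)
$X + I{\left(3 \right)} = 143220 + 2 \cdot 3^{2} = 143220 + 2 \cdot 9 = 143220 + 18 = 143238$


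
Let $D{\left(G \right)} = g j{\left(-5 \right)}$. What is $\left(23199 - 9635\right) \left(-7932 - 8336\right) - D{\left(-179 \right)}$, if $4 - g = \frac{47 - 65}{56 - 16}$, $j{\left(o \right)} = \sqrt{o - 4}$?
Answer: $-220659152 - \frac{267 i}{20} \approx -2.2066 \cdot 10^{8} - 13.35 i$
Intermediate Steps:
$j{\left(o \right)} = \sqrt{-4 + o}$
$g = \frac{89}{20}$ ($g = 4 - \frac{47 - 65}{56 - 16} = 4 - - \frac{18}{40} = 4 - \left(-18\right) \frac{1}{40} = 4 - - \frac{9}{20} = 4 + \frac{9}{20} = \frac{89}{20} \approx 4.45$)
$D{\left(G \right)} = \frac{267 i}{20}$ ($D{\left(G \right)} = \frac{89 \sqrt{-4 - 5}}{20} = \frac{89 \sqrt{-9}}{20} = \frac{89 \cdot 3 i}{20} = \frac{267 i}{20}$)
$\left(23199 - 9635\right) \left(-7932 - 8336\right) - D{\left(-179 \right)} = \left(23199 - 9635\right) \left(-7932 - 8336\right) - \frac{267 i}{20} = 13564 \left(-16268\right) - \frac{267 i}{20} = -220659152 - \frac{267 i}{20}$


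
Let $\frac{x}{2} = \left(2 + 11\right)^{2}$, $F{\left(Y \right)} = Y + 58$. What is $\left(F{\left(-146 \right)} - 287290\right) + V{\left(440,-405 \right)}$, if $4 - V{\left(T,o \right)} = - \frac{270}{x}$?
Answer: $- \frac{48566071}{169} \approx -2.8737 \cdot 10^{5}$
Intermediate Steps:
$F{\left(Y \right)} = 58 + Y$
$x = 338$ ($x = 2 \left(2 + 11\right)^{2} = 2 \cdot 13^{2} = 2 \cdot 169 = 338$)
$V{\left(T,o \right)} = \frac{811}{169}$ ($V{\left(T,o \right)} = 4 - - \frac{270}{338} = 4 - \left(-270\right) \frac{1}{338} = 4 - - \frac{135}{169} = 4 + \frac{135}{169} = \frac{811}{169}$)
$\left(F{\left(-146 \right)} - 287290\right) + V{\left(440,-405 \right)} = \left(\left(58 - 146\right) - 287290\right) + \frac{811}{169} = \left(-88 - 287290\right) + \frac{811}{169} = -287378 + \frac{811}{169} = - \frac{48566071}{169}$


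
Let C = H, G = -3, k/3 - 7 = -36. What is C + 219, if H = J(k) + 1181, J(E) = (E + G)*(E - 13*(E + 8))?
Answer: -83200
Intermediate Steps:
k = -87 (k = 21 + 3*(-36) = 21 - 108 = -87)
J(E) = (-104 - 12*E)*(-3 + E) (J(E) = (E - 3)*(E - 13*(E + 8)) = (-3 + E)*(E - 13*(8 + E)) = (-3 + E)*(E + (-104 - 13*E)) = (-3 + E)*(-104 - 12*E) = (-104 - 12*E)*(-3 + E))
H = -83419 (H = (312 - 68*(-87) - 12*(-87)²) + 1181 = (312 + 5916 - 12*7569) + 1181 = (312 + 5916 - 90828) + 1181 = -84600 + 1181 = -83419)
C = -83419
C + 219 = -83419 + 219 = -83200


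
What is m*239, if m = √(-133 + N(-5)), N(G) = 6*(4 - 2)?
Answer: 2629*I ≈ 2629.0*I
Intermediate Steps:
N(G) = 12 (N(G) = 6*2 = 12)
m = 11*I (m = √(-133 + 12) = √(-121) = 11*I ≈ 11.0*I)
m*239 = (11*I)*239 = 2629*I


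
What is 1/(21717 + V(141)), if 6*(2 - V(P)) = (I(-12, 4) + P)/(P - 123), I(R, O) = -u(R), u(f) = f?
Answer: 12/260611 ≈ 4.6046e-5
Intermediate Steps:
I(R, O) = -R
V(P) = 2 - (12 + P)/(6*(-123 + P)) (V(P) = 2 - (-1*(-12) + P)/(6*(P - 123)) = 2 - (12 + P)/(6*(-123 + P)))
1/(21717 + V(141)) = 1/(21717 + (-1488 + 11*141)/(6*(-123 + 141))) = 1/(21717 + (⅙)*(-1488 + 1551)/18) = 1/(21717 + (⅙)*(1/18)*63) = 1/(21717 + 7/12) = 1/(260611/12) = 12/260611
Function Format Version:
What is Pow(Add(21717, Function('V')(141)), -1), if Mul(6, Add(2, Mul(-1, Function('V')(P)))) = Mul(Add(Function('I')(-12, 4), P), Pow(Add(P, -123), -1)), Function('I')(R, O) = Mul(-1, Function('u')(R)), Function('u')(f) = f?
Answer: Rational(12, 260611) ≈ 4.6046e-5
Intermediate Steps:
Function('I')(R, O) = Mul(-1, R)
Function('V')(P) = Add(2, Mul(Rational(-1, 6), Pow(Add(-123, P), -1), Add(12, P))) (Function('V')(P) = Add(2, Mul(Rational(-1, 6), Mul(Add(Mul(-1, -12), P), Pow(Add(P, -123), -1)))) = Add(2, Mul(Rational(-1, 6), Mul(Add(12, P), Pow(Add(-123, P), -1)))) = Add(2, Mul(Rational(-1, 6), Mul(Pow(Add(-123, P), -1), Add(12, P)))) = Add(2, Mul(Rational(-1, 6), Pow(Add(-123, P), -1), Add(12, P))))
Pow(Add(21717, Function('V')(141)), -1) = Pow(Add(21717, Mul(Rational(1, 6), Pow(Add(-123, 141), -1), Add(-1488, Mul(11, 141)))), -1) = Pow(Add(21717, Mul(Rational(1, 6), Pow(18, -1), Add(-1488, 1551))), -1) = Pow(Add(21717, Mul(Rational(1, 6), Rational(1, 18), 63)), -1) = Pow(Add(21717, Rational(7, 12)), -1) = Pow(Rational(260611, 12), -1) = Rational(12, 260611)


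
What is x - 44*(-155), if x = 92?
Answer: 6912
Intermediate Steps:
x - 44*(-155) = 92 - 44*(-155) = 92 + 6820 = 6912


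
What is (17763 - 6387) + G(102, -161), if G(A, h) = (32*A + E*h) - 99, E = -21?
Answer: 17922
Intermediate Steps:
G(A, h) = -99 - 21*h + 32*A (G(A, h) = (32*A - 21*h) - 99 = (-21*h + 32*A) - 99 = -99 - 21*h + 32*A)
(17763 - 6387) + G(102, -161) = (17763 - 6387) + (-99 - 21*(-161) + 32*102) = 11376 + (-99 + 3381 + 3264) = 11376 + 6546 = 17922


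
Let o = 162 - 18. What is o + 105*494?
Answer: 52014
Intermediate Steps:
o = 144
o + 105*494 = 144 + 105*494 = 144 + 51870 = 52014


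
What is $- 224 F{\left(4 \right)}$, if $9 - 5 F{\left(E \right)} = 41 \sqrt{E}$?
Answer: $\frac{16352}{5} \approx 3270.4$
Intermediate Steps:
$F{\left(E \right)} = \frac{9}{5} - \frac{41 \sqrt{E}}{5}$
$- 224 F{\left(4 \right)} = - 224 \left(\frac{9}{5} - \frac{41 \sqrt{4}}{5}\right) = - 224 \left(\frac{9}{5} - \frac{82}{5}\right) = \left(-224\right) \left(- \frac{73}{5}\right) = \frac{16352}{5}$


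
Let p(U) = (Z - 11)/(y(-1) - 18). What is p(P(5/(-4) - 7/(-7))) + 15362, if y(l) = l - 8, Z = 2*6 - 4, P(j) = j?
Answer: 138259/9 ≈ 15362.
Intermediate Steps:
Z = 8 (Z = 12 - 4 = 8)
y(l) = -8 + l
p(U) = 1/9 (p(U) = (8 - 11)/((-8 - 1) - 18) = -3/(-9 - 18) = -3/(-27) = -3*(-1/27) = 1/9)
p(P(5/(-4) - 7/(-7))) + 15362 = 1/9 + 15362 = 138259/9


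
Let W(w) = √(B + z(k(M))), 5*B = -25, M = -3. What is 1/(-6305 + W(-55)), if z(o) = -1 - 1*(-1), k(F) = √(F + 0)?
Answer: -1261/7950606 - I*√5/39753030 ≈ -0.0001586 - 5.6249e-8*I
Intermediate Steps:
B = -5 (B = (⅕)*(-25) = -5)
k(F) = √F
z(o) = 0 (z(o) = -1 + 1 = 0)
W(w) = I*√5 (W(w) = √(-5 + 0) = √(-5) = I*√5)
1/(-6305 + W(-55)) = 1/(-6305 + I*√5)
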